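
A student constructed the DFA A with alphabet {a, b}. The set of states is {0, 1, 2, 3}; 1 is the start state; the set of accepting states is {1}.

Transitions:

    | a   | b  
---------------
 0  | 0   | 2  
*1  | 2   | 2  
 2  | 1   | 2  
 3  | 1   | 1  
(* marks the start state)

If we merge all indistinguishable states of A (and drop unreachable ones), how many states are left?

2

Reachable states from the start: {1,2}. Unreachable: {0,3} — drop them.
P0 = {1} | {2}.
No further refinement is possible. Final partition (2 blocks): {1} | {2}.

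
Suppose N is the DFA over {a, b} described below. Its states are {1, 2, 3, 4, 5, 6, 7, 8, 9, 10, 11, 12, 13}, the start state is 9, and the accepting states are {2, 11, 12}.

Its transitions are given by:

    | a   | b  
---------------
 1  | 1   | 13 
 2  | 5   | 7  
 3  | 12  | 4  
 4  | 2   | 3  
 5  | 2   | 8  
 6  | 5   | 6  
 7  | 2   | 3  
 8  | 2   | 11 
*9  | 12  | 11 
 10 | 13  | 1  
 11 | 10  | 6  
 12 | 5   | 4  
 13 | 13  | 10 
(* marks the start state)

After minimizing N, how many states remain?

Start with accepting vs non-accepting: {2,11,12} | {1,3,4,5,6,7,8,9,10,13}.
On input a, block {1,3,4,5,6,7,8,9,10,13} splits into {3,4,5,7,8,9} and {1,6,10,13}.
On input a, block {2,11,12} splits into {2,12} and {11}.
Split {3,4,5,7,8,9} by δ(·,b) → {3,4,5,7} and {8,9}.
On input b, block {3,4,5,7} splits into {3,4,7} and {5}.
Refine {1,6,10,13} on symbol a: members go to different blocks, giving {1,10,13} and {6}.
The partition is now stable with 7 blocks: {2,12} | {3,4,7} | {1,10,13} | {11} | {8,9} | {5} | {6}.

7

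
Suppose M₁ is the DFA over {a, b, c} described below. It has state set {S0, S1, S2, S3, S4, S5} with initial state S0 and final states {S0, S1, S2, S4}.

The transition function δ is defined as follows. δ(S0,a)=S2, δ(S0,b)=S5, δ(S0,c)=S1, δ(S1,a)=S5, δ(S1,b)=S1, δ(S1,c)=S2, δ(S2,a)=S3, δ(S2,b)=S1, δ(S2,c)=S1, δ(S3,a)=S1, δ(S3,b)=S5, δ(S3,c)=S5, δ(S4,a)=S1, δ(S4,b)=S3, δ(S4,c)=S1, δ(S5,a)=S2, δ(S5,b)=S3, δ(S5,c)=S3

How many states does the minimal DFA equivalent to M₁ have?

3

First remove the unreachable states {S4}; 5 states remain.
Start with accepting vs non-accepting: {S0,S1,S2} | {S3,S5}.
Refine {S0,S1,S2} on symbol a: members go to different blocks, giving {S1,S2} and {S0}.
Stable partition: {S1,S2} | {S3,S5} | {S0} — 3 equivalence classes.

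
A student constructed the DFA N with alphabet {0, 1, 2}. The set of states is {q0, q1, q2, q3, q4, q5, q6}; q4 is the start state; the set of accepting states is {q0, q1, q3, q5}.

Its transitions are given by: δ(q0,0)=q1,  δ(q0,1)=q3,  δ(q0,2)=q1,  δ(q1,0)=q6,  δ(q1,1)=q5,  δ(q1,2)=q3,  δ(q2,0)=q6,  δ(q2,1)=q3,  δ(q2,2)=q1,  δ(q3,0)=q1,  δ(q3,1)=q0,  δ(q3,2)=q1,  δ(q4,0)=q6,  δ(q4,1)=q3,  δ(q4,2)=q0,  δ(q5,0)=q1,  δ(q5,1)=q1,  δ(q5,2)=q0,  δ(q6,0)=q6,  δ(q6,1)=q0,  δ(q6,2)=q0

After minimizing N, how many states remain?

First remove the unreachable states {q2}; 6 states remain.
Initial partition by acceptance: {q0,q1,q3,q5} | {q4,q6}.
On input 0, block {q0,q1,q3,q5} splits into {q0,q3,q5} and {q1}.
Split {q0,q3,q5} by δ(·,1) → {q0,q3} and {q5}.
No further refinement is possible. Final partition (4 blocks): {q0,q3} | {q4,q6} | {q1} | {q5}.

4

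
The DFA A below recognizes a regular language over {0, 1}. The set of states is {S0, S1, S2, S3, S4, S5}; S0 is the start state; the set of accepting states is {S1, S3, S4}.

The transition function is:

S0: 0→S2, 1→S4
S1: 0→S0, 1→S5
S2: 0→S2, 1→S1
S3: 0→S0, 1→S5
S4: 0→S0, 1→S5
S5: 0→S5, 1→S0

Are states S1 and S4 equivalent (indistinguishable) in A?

Yes

First remove the unreachable states {S3}; 5 states remain.
P0 = {S1,S4} | {S0,S2,S5}.
Refine {S0,S2,S5} on symbol 1: members go to different blocks, giving {S0,S2} and {S5}.
The partition is now stable with 3 blocks: {S1,S4} | {S0,S2} | {S5}.
S1 and S4 lie in the same block of the stable partition, so they are equivalent — no string distinguishes them.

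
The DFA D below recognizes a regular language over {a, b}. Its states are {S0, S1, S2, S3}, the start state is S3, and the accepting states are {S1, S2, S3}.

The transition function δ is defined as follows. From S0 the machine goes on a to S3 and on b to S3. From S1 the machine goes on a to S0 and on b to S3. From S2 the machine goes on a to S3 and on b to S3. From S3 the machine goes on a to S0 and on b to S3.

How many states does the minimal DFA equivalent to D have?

First remove the unreachable states {S1,S2}; 2 states remain.
P0 = {S3} | {S0}.
The partition is now stable with 2 blocks: {S3} | {S0}.

2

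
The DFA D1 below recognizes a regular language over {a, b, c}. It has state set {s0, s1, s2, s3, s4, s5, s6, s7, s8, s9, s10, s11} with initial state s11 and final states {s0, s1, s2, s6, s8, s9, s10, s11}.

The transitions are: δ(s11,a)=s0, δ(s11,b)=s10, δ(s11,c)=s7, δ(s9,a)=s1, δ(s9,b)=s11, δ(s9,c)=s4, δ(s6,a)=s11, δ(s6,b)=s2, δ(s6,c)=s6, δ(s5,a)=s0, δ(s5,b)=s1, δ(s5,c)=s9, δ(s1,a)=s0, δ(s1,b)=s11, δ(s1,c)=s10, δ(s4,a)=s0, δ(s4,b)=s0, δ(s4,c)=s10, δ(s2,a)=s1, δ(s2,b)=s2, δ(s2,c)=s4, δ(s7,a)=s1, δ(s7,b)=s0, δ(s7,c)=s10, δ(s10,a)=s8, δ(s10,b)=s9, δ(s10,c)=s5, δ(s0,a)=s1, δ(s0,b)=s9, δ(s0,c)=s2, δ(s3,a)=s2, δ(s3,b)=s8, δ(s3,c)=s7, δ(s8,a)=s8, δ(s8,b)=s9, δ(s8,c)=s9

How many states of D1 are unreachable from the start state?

2

BFS from s11 reaches {s0, s1, s2, s4, s5, s7, s8, s9, s10, s11}; the 2 state(s) s3, s6 are never visited.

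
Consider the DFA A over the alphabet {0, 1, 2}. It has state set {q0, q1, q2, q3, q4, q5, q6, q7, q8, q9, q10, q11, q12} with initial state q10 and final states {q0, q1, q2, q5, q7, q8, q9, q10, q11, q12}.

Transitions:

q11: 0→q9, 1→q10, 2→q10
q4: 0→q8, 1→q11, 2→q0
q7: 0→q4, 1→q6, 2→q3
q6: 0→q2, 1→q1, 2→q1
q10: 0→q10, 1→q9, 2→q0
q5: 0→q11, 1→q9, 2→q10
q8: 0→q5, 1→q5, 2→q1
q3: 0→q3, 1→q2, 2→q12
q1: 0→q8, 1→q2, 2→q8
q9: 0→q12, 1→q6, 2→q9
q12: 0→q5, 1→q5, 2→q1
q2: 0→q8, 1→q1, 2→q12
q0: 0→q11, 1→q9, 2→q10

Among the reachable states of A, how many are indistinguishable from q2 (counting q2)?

First remove the unreachable states {q3,q4,q7}; 10 states remain.
P0 = {q0,q1,q2,q5,q8,q9,q10,q11,q12} | {q6}.
Refine {q0,q1,q2,q5,q8,q9,q10,q11,q12} on symbol 1: members go to different blocks, giving {q0,q1,q2,q5,q8,q10,q11,q12} and {q9}.
Split {q0,q1,q2,q5,q8,q10,q11,q12} by δ(·,0) → {q0,q1,q2,q5,q8,q10,q12} and {q11}.
Split {q0,q1,q2,q5,q8,q10,q12} by δ(·,0) → {q1,q2,q8,q10,q12} and {q0,q5}.
Split {q1,q2,q8,q10,q12} by δ(·,0) → {q1,q2,q10} and {q8,q12}.
Split {q1,q2,q10} by δ(·,0) → {q1,q2} and {q10}.
The partition is now stable with 7 blocks: {q1,q2} | {q6} | {q9} | {q11} | {q0,q5} | {q8,q12} | {q10}.
The equivalence class containing q2 is {q1,q2}, of size 2.

2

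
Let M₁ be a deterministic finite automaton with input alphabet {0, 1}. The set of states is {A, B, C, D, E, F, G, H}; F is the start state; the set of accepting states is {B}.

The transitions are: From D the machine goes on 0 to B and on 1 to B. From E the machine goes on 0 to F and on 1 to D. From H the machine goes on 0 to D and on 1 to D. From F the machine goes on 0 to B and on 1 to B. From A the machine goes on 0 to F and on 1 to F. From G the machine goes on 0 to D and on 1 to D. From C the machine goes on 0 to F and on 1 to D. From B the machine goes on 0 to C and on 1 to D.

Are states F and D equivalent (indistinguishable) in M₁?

States {A,E,G,H} cannot be reached from the start state, so discard them.
P0 = {B} | {C,D,F}.
Split {C,D,F} by δ(·,0) → {D,F} and {C}.
The partition is now stable with 3 blocks: {B} | {D,F} | {C}.
F and D lie in the same block of the stable partition, so they are equivalent — no string distinguishes them.

Yes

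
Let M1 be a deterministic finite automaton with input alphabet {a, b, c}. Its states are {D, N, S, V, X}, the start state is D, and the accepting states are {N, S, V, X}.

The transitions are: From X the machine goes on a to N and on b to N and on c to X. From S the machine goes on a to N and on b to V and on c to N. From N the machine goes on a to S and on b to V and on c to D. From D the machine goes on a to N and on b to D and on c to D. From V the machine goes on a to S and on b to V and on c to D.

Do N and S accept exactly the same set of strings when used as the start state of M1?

First remove the unreachable states {X}; 4 states remain.
Start with accepting vs non-accepting: {N,S,V} | {D}.
On input c, block {N,S,V} splits into {N,V} and {S}.
The partition is now stable with 3 blocks: {N,V} | {D} | {S}.
N and S end up in different blocks, so they are distinguishable. For instance, the string 'c' is accepted from only S.

No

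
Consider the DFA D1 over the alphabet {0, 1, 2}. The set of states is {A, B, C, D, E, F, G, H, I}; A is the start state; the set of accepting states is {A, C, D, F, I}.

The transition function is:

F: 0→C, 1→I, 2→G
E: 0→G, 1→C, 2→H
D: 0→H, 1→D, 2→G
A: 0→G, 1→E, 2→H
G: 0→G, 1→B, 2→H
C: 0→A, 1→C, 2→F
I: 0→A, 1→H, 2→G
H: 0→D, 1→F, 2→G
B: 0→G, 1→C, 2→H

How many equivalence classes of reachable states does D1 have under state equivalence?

8

All states are reachable from the start state.
Start with accepting vs non-accepting: {A,C,D,F,I} | {B,E,G,H}.
Split {A,C,D,F,I} by δ(·,0) → {C,F,I} and {A,D}.
On input 0, block {C,F,I} splits into {C,I} and {F}.
Refine {C,I} on symbol 1: members go to different blocks, giving {C} and {I}.
Split {B,E,G,H} by δ(·,0) → {B,E,G} and {H}.
Split {B,E,G} by δ(·,1) → {B,E} and {G}.
Split {A,D} by δ(·,0) → {A} and {D}.
Stable partition: {C} | {B,E} | {A} | {F} | {I} | {H} | {G} | {D} — 8 equivalence classes.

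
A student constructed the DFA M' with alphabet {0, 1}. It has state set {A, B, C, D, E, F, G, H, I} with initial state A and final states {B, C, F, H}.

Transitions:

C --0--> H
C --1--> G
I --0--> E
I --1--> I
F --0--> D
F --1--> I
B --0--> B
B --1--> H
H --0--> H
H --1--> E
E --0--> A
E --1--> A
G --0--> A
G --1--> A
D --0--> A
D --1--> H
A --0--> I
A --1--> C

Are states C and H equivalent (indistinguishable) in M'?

Reachable states from the start: {A,C,E,G,H,I}. Unreachable: {B,D,F} — drop them.
Start with accepting vs non-accepting: {C,H} | {A,E,G,I}.
Refine {A,E,G,I} on symbol 1: members go to different blocks, giving {E,G,I} and {A}.
On input 0, block {E,G,I} splits into {E,G} and {I}.
Stable partition: {C,H} | {E,G} | {A} | {I} — 4 equivalence classes.
C and H lie in the same block of the stable partition, so they are equivalent — no string distinguishes them.

Yes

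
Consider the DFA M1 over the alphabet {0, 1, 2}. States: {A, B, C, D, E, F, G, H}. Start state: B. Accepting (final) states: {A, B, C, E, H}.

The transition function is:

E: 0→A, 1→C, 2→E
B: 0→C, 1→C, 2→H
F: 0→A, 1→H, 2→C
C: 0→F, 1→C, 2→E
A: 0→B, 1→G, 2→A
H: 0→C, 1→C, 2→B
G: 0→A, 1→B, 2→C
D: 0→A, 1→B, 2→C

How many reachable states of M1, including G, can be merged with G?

States {D} cannot be reached from the start state, so discard them.
Initial partition by acceptance: {A,B,C,E,H} | {F,G}.
Split {A,B,C,E,H} by δ(·,0) → {A,B,E,H} and {C}.
Refine {A,B,E,H} on symbol 0: members go to different blocks, giving {A,E} and {B,H}.
Refine {A,E} on symbol 0: members go to different blocks, giving {A} and {E}.
The partition is now stable with 5 blocks: {A} | {F,G} | {C} | {B,H} | {E}.
The equivalence class containing G is {F,G}, of size 2.

2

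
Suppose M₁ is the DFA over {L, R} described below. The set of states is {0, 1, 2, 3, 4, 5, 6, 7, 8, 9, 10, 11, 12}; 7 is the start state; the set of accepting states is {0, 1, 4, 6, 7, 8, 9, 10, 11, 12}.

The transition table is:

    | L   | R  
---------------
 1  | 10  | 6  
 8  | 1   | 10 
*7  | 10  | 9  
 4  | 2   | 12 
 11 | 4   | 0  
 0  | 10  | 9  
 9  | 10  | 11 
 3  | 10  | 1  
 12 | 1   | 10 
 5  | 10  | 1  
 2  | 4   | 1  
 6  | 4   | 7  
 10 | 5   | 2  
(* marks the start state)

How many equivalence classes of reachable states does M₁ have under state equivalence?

8

First remove the unreachable states {3,8}; 11 states remain.
P0 = {0,1,4,6,7,9,10,11,12} | {2,5}.
On input L, block {0,1,4,6,7,9,10,11,12} splits into {0,1,6,7,9,11,12} and {4,10}.
On input L, block {0,1,6,7,9,11,12} splits into {0,1,6,7,9,11} and {12}.
On input R, block {4,10} splits into {4} and {10}.
On input L, block {0,1,6,7,9,11} splits into {0,1,7,9} and {6,11}.
Split {0,1,7,9} by δ(·,R) → {0,7} and {1,9}.
Split {2,5} by δ(·,L) → {2} and {5}.
No further refinement is possible. Final partition (8 blocks): {0,7} | {2} | {4} | {12} | {10} | {6,11} | {1,9} | {5}.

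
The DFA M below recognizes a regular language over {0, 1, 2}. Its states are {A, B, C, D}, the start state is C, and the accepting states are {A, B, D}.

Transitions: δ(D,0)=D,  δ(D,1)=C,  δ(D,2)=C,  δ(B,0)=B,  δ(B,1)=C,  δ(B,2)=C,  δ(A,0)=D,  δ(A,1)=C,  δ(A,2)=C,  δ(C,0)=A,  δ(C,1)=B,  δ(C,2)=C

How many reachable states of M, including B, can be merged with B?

3

All states are reachable from the start state.
P0 = {A,B,D} | {C}.
The partition is now stable with 2 blocks: {A,B,D} | {C}.
State B belongs to the block {A,B,D}, which has 3 states.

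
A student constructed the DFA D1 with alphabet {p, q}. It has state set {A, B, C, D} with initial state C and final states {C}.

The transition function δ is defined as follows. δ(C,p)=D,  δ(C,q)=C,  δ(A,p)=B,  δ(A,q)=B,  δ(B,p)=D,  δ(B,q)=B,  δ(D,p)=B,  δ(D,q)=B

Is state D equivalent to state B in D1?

States {A} cannot be reached from the start state, so discard them.
P0 = {C} | {B,D}.
The partition is now stable with 2 blocks: {C} | {B,D}.
D and B lie in the same block of the stable partition, so they are equivalent — no string distinguishes them.

Yes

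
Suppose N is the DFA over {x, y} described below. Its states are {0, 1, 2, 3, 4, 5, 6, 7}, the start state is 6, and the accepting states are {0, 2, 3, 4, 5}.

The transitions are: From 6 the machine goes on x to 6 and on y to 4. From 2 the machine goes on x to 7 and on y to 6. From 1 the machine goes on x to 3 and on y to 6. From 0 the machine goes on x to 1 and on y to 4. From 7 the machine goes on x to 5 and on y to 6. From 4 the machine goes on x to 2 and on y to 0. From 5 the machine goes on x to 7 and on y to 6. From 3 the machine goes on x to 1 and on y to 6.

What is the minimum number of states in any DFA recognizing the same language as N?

Initial partition by acceptance: {0,2,3,4,5} | {1,6,7}.
Refine {0,2,3,4,5} on symbol x: members go to different blocks, giving {0,2,3,5} and {4}.
On input y, block {0,2,3,5} splits into {2,3,5} and {0}.
On input x, block {1,6,7} splits into {1,7} and {6}.
Stable partition: {2,3,5} | {1,7} | {4} | {0} | {6} — 5 equivalence classes.

5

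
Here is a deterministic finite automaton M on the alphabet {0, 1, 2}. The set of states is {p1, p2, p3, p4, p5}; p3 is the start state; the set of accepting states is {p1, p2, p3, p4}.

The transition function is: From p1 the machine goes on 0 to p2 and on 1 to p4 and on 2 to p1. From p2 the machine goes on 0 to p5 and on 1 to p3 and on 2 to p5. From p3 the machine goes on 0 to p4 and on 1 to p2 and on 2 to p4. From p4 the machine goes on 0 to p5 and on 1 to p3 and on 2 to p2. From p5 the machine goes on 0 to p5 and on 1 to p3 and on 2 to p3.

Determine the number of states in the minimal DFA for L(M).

4

States {p1} cannot be reached from the start state, so discard them.
P0 = {p2,p3,p4} | {p5}.
On input 0, block {p2,p3,p4} splits into {p2,p4} and {p3}.
Split {p2,p4} by δ(·,2) → {p2} and {p4}.
No further refinement is possible. Final partition (4 blocks): {p2} | {p5} | {p3} | {p4}.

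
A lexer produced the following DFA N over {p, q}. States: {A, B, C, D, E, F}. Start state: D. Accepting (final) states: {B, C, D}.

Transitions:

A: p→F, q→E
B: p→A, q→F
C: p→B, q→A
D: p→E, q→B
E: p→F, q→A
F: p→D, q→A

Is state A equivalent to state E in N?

First remove the unreachable states {C}; 5 states remain.
Initial partition by acceptance: {B,D} | {A,E,F}.
Refine {B,D} on symbol q: members go to different blocks, giving {B} and {D}.
Refine {A,E,F} on symbol p: members go to different blocks, giving {A,E} and {F}.
Stable partition: {B} | {A,E} | {D} | {F} — 4 equivalence classes.
A and E lie in the same block of the stable partition, so they are equivalent — no string distinguishes them.

Yes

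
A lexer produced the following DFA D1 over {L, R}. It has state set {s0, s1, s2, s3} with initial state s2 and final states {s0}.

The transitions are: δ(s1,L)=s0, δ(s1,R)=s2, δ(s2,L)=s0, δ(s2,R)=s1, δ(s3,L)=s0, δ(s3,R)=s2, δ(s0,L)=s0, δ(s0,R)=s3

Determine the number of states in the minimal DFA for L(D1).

P0 = {s0} | {s1,s2,s3}.
No further refinement is possible. Final partition (2 blocks): {s0} | {s1,s2,s3}.

2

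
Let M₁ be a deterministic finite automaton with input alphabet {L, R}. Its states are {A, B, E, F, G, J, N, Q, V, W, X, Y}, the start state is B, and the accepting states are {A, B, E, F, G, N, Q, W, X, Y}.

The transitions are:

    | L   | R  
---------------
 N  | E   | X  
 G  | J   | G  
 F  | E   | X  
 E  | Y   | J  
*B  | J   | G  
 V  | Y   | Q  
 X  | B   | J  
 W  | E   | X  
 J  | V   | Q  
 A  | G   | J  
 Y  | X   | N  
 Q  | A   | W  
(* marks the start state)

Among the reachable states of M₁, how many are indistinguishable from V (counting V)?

1

States {F} cannot be reached from the start state, so discard them.
P0 = {A,B,E,G,N,Q,W,X,Y} | {J,V}.
On input L, block {A,B,E,G,N,Q,W,X,Y} splits into {A,E,N,Q,W,X,Y} and {B,G}.
Refine {A,E,N,Q,W,X,Y} on symbol L: members go to different blocks, giving {E,N,Q,W,Y} and {A,X}.
Refine {E,N,Q,W,Y} on symbol L: members go to different blocks, giving {E,N,W} and {Q,Y}.
On input L, block {E,N,W} splits into {N,W} and {E}.
Split {J,V} by δ(·,L) → {J} and {V}.
No further refinement is possible. Final partition (7 blocks): {N,W} | {J} | {B,G} | {A,X} | {Q,Y} | {E} | {V}.
State V belongs to the block {V}, which has 1 states.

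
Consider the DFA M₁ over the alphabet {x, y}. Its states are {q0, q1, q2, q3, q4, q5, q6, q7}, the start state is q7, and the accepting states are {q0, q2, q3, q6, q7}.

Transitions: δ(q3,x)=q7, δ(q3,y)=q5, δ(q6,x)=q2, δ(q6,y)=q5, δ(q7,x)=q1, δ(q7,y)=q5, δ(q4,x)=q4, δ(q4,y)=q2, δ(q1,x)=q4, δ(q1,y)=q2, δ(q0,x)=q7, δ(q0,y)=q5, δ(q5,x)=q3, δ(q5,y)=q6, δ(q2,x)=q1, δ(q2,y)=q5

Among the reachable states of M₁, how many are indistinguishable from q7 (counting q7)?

Reachable states from the start: {q1,q2,q3,q4,q5,q6,q7}. Unreachable: {q0} — drop them.
Start with accepting vs non-accepting: {q2,q3,q6,q7} | {q1,q4,q5}.
Split {q2,q3,q6,q7} by δ(·,x) → {q2,q7} and {q3,q6}.
Split {q1,q4,q5} by δ(·,x) → {q1,q4} and {q5}.
Stable partition: {q2,q7} | {q1,q4} | {q3,q6} | {q5} — 4 equivalence classes.
State q7 belongs to the block {q2,q7}, which has 2 states.

2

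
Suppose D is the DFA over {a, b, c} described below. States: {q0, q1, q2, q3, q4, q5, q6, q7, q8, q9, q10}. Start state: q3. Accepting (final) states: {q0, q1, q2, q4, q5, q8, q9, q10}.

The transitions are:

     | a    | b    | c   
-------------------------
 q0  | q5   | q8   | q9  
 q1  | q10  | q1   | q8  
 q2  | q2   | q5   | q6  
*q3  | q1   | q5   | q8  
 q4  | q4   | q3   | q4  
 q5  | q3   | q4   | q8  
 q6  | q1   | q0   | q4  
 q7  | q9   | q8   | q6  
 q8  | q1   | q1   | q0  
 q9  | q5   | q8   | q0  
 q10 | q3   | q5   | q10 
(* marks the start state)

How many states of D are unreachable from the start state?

3

Starting at q3 and following transitions, the reachable set is {q0, q1, q3, q4, q5, q8, q9, q10}. That leaves q2, q6, q7 unreachable — 3 in total.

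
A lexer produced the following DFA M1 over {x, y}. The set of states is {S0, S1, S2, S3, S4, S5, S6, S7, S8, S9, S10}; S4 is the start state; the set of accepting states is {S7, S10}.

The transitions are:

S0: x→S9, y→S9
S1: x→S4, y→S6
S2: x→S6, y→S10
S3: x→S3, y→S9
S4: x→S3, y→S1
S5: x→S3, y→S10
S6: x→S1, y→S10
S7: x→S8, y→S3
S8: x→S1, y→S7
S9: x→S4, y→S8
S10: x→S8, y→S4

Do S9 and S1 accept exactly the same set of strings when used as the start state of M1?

First remove the unreachable states {S0,S2,S5}; 8 states remain.
Initial partition by acceptance: {S7,S10} | {S1,S3,S4,S6,S8,S9}.
Split {S1,S3,S4,S6,S8,S9} by δ(·,y) → {S1,S3,S4,S9} and {S6,S8}.
Refine {S1,S3,S4,S9} on symbol y: members go to different blocks, giving {S1,S9} and {S3,S4}.
The partition is now stable with 4 blocks: {S7,S10} | {S1,S9} | {S6,S8} | {S3,S4}.
S9 and S1 lie in the same block of the stable partition, so they are equivalent — no string distinguishes them.

Yes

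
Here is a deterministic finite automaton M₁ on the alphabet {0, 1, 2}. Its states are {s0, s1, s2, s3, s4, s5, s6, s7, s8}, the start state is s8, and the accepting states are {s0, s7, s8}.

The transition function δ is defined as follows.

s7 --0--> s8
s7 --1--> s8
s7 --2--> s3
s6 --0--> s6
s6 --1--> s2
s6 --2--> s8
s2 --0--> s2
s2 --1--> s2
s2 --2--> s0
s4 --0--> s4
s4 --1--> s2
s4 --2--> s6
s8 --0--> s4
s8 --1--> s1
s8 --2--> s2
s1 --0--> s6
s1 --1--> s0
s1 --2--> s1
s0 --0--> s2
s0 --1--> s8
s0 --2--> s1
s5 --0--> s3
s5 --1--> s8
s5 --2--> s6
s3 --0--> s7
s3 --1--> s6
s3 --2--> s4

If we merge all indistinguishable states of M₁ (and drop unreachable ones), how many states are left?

First remove the unreachable states {s3,s5,s7}; 6 states remain.
Start with accepting vs non-accepting: {s0,s8} | {s1,s2,s4,s6}.
On input 1, block {s0,s8} splits into {s0} and {s8}.
On input 1, block {s1,s2,s4,s6} splits into {s2,s4,s6} and {s1}.
Split {s2,s4,s6} by δ(·,2) → {s2} and {s4} and {s6}.
Stable partition: {s0} | {s2} | {s8} | {s1} | {s4} | {s6} — 6 equivalence classes.

6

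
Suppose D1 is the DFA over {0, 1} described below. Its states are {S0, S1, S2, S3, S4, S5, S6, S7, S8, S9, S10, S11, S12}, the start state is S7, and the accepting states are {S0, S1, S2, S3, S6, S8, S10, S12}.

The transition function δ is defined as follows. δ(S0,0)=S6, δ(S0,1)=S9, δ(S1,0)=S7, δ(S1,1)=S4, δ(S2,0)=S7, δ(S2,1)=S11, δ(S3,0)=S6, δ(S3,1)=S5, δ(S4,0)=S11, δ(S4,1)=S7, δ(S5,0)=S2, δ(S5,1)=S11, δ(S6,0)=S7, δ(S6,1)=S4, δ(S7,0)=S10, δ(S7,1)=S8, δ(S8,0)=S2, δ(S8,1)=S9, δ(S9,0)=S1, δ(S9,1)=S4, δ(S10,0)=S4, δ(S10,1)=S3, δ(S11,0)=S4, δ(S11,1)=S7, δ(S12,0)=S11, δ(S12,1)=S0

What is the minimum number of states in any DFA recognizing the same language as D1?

6

First remove the unreachable states {S0,S12}; 11 states remain.
Initial partition by acceptance: {S1,S2,S3,S6,S8,S10} | {S4,S5,S7,S9,S11}.
Split {S1,S2,S3,S6,S8,S10} by δ(·,0) → {S1,S2,S6,S10} and {S3,S8}.
Refine {S1,S2,S6,S10} on symbol 1: members go to different blocks, giving {S1,S2,S6} and {S10}.
Split {S4,S5,S7,S9,S11} by δ(·,0) → {S4,S11} and {S5,S9} and {S7}.
Stable partition: {S1,S2,S6} | {S4,S11} | {S3,S8} | {S10} | {S5,S9} | {S7} — 6 equivalence classes.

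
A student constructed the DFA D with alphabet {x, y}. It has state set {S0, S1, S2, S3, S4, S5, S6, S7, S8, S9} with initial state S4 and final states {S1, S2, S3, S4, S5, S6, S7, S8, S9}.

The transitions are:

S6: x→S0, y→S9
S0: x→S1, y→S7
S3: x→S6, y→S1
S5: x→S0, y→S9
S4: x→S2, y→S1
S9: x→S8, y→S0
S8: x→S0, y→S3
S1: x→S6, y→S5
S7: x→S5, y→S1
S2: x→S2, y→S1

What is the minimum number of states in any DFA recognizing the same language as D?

7

Every state is reachable, so we keep all 10.
Start with accepting vs non-accepting: {S1,S2,S3,S4,S5,S6,S7,S8,S9} | {S0}.
Split {S1,S2,S3,S4,S5,S6,S7,S8,S9} by δ(·,x) → {S1,S2,S3,S4,S7,S9} and {S5,S6,S8}.
On input x, block {S1,S2,S3,S4,S7,S9} splits into {S1,S3,S7,S9} and {S2,S4}.
On input y, block {S1,S3,S7,S9} splits into {S3,S7} and {S1} and {S9}.
Refine {S5,S6,S8} on symbol y: members go to different blocks, giving {S5,S6} and {S8}.
No further refinement is possible. Final partition (7 blocks): {S3,S7} | {S0} | {S5,S6} | {S2,S4} | {S1} | {S9} | {S8}.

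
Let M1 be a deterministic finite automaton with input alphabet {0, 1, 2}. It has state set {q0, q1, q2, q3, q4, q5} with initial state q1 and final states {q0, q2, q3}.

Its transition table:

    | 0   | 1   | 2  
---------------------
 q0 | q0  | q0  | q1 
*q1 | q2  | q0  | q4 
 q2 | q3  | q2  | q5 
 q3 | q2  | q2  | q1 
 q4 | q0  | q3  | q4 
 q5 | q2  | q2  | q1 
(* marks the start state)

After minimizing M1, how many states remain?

Initial partition by acceptance: {q0,q2,q3} | {q1,q4,q5}.
No further refinement is possible. Final partition (2 blocks): {q0,q2,q3} | {q1,q4,q5}.

2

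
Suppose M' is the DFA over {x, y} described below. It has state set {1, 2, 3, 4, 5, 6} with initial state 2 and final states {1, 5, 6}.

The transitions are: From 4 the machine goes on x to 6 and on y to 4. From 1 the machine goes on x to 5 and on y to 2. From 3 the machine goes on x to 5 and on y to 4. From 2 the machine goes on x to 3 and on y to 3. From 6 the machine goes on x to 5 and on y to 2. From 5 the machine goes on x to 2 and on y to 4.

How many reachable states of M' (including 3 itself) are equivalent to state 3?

States {1} cannot be reached from the start state, so discard them.
P0 = {5,6} | {2,3,4}.
Split {5,6} by δ(·,x) → {5} and {6}.
Split {2,3,4} by δ(·,x) → {2} and {3} and {4}.
Stable partition: {5} | {2} | {6} | {3} | {4} — 5 equivalence classes.
State 3 belongs to the block {3}, which has 1 states.

1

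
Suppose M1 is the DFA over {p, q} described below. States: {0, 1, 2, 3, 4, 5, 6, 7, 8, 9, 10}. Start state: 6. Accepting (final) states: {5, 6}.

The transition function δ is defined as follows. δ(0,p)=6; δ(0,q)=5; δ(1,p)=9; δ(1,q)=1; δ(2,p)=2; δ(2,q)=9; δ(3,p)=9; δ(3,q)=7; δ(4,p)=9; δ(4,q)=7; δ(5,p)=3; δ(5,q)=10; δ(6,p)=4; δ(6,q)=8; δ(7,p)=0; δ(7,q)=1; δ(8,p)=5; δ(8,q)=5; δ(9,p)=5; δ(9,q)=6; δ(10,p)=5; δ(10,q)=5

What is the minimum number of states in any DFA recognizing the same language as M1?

3

States {2} cannot be reached from the start state, so discard them.
P0 = {5,6} | {0,1,3,4,7,8,9,10}.
On input p, block {0,1,3,4,7,8,9,10} splits into {0,8,9,10} and {1,3,4,7}.
The partition is now stable with 3 blocks: {5,6} | {0,8,9,10} | {1,3,4,7}.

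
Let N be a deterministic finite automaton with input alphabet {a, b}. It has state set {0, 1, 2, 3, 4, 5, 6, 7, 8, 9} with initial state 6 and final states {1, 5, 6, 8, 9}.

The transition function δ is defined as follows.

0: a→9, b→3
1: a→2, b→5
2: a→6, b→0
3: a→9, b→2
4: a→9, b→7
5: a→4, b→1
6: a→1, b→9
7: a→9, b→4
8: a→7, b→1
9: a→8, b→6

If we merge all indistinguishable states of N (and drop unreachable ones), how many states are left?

3

Every state is reachable, so we keep all 10.
P0 = {1,5,6,8,9} | {0,2,3,4,7}.
On input a, block {1,5,6,8,9} splits into {1,5,8} and {6,9}.
The partition is now stable with 3 blocks: {1,5,8} | {0,2,3,4,7} | {6,9}.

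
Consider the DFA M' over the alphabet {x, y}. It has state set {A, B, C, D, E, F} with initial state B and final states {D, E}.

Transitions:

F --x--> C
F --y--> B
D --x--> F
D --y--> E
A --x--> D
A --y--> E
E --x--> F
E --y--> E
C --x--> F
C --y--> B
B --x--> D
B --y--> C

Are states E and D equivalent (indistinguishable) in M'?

First remove the unreachable states {A}; 5 states remain.
Initial partition by acceptance: {D,E} | {B,C,F}.
On input x, block {B,C,F} splits into {C,F} and {B}.
The partition is now stable with 3 blocks: {D,E} | {C,F} | {B}.
E and D lie in the same block of the stable partition, so they are equivalent — no string distinguishes them.

Yes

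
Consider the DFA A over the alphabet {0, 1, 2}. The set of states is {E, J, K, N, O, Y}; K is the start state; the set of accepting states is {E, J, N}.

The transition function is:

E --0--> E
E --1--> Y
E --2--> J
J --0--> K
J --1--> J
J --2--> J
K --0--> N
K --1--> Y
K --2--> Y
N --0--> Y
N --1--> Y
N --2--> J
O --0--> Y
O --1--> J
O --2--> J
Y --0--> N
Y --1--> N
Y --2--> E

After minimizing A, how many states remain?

States {O} cannot be reached from the start state, so discard them.
P0 = {E,J,N} | {K,Y}.
Refine {E,J,N} on symbol 0: members go to different blocks, giving {J,N} and {E}.
Refine {J,N} on symbol 1: members go to different blocks, giving {J} and {N}.
Refine {K,Y} on symbol 1: members go to different blocks, giving {Y} and {K}.
The partition is now stable with 5 blocks: {J} | {Y} | {E} | {N} | {K}.

5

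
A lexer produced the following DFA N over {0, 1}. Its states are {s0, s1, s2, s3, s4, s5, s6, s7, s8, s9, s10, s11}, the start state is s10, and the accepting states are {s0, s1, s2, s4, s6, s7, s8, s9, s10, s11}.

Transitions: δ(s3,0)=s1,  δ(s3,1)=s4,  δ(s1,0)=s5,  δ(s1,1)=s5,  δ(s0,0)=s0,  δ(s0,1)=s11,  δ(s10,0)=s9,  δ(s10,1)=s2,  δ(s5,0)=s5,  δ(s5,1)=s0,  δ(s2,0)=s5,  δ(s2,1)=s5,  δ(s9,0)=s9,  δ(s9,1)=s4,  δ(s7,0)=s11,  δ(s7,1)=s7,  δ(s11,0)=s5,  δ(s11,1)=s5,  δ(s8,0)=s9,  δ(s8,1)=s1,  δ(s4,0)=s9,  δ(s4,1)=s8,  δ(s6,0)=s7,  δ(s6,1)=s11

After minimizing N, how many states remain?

Reachable states from the start: {s0,s1,s2,s4,s5,s8,s9,s10,s11}. Unreachable: {s3,s6,s7} — drop them.
Start with accepting vs non-accepting: {s0,s1,s2,s4,s8,s9,s10,s11} | {s5}.
On input 0, block {s0,s1,s2,s4,s8,s9,s10,s11} splits into {s0,s4,s8,s9,s10} and {s1,s2,s11}.
On input 1, block {s0,s4,s8,s9,s10} splits into {s0,s8,s10} and {s4,s9}.
Refine {s0,s8,s10} on symbol 0: members go to different blocks, giving {s8,s10} and {s0}.
Split {s4,s9} by δ(·,1) → {s4} and {s9}.
The partition is now stable with 6 blocks: {s8,s10} | {s5} | {s1,s2,s11} | {s4} | {s0} | {s9}.

6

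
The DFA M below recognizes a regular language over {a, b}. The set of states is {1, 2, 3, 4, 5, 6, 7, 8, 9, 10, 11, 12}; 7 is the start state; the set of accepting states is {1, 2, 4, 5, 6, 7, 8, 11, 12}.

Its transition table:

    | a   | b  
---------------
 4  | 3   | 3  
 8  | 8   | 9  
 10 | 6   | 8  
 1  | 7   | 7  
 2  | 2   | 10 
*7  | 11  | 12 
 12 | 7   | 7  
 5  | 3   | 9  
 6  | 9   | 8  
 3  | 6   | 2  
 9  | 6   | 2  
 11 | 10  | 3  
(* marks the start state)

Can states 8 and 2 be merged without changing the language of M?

Yes

States {1,4,5} cannot be reached from the start state, so discard them.
P0 = {2,6,7,8,11,12} | {3,9,10}.
On input a, block {2,6,7,8,11,12} splits into {2,7,8,12} and {6,11}.
Split {2,7,8,12} by δ(·,a) → {2,8,12} and {7}.
Refine {2,8,12} on symbol a: members go to different blocks, giving {2,8} and {12}.
On input b, block {6,11} splits into {6} and {11}.
Stable partition: {2,8} | {3,9,10} | {6} | {7} | {12} | {11} — 6 equivalence classes.
8 and 2 lie in the same block of the stable partition, so they are equivalent — no string distinguishes them.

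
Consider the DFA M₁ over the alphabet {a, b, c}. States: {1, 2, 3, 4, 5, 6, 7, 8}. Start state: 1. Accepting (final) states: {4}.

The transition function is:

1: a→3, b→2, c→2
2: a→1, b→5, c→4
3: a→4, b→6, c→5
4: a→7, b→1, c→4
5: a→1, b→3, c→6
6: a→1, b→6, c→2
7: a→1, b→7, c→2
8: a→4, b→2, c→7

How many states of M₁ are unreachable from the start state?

Starting at 1 and following transitions, the reachable set is {1, 2, 3, 4, 5, 6, 7}. That leaves 8 unreachable — 1 in total.

1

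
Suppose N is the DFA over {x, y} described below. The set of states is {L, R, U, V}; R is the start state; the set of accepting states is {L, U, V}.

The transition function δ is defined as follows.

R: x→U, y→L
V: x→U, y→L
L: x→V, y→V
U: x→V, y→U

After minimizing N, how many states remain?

2

Initial partition by acceptance: {L,U,V} | {R}.
No further refinement is possible. Final partition (2 blocks): {L,U,V} | {R}.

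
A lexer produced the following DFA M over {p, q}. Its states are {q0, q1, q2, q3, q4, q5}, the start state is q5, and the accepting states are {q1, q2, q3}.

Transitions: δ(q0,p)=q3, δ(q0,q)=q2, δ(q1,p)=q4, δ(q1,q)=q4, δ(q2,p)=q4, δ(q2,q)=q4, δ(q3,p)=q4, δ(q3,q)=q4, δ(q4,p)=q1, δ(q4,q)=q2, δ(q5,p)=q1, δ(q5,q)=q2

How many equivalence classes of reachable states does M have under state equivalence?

States {q0,q3} cannot be reached from the start state, so discard them.
P0 = {q1,q2} | {q4,q5}.
No further refinement is possible. Final partition (2 blocks): {q1,q2} | {q4,q5}.

2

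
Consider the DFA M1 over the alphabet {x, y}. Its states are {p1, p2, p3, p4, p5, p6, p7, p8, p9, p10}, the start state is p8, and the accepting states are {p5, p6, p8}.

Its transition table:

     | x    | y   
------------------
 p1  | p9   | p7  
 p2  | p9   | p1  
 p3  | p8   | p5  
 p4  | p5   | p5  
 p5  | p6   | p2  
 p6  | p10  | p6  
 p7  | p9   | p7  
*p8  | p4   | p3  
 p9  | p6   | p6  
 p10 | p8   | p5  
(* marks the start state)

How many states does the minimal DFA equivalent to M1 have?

Every state is reachable, so we keep all 10.
Initial partition by acceptance: {p5,p6,p8} | {p1,p2,p3,p4,p7,p9,p10}.
Refine {p5,p6,p8} on symbol x: members go to different blocks, giving {p6,p8} and {p5}.
On input y, block {p6,p8} splits into {p6} and {p8}.
On input x, block {p1,p2,p3,p4,p7,p9,p10} splits into {p1,p2,p7} and {p3,p10} and {p4} and {p9}.
Stable partition: {p6} | {p1,p2,p7} | {p5} | {p8} | {p3,p10} | {p4} | {p9} — 7 equivalence classes.

7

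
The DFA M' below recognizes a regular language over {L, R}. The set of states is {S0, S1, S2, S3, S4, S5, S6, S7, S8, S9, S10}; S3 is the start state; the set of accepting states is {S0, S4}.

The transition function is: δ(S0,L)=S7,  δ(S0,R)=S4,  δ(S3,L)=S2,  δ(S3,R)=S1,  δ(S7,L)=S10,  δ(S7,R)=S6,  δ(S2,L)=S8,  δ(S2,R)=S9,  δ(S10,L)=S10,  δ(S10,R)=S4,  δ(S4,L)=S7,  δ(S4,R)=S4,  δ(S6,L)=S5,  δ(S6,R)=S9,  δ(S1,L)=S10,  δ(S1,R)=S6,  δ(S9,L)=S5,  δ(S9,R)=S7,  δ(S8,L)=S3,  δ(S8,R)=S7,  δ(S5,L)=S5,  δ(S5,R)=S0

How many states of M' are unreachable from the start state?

A breadth-first search from the start state visits every state.

0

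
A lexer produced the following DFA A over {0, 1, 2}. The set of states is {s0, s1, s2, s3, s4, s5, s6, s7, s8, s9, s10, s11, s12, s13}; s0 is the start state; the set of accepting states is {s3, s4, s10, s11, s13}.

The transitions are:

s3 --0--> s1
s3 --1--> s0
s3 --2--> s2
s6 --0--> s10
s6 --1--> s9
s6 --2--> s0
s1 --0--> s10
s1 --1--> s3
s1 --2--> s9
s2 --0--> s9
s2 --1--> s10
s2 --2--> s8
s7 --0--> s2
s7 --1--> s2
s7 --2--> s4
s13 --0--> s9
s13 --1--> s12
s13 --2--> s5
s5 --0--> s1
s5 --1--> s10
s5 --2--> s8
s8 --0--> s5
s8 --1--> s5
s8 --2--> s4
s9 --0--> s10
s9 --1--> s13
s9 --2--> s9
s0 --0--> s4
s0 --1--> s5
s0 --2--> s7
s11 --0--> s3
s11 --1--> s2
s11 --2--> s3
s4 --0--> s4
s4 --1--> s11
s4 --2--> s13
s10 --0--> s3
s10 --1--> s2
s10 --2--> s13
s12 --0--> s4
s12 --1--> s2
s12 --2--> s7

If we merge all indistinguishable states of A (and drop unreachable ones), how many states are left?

Reachable states from the start: {s0,s1,s2,s3,s4,s5,s7,s8,s9,s10,s11,s12,s13}. Unreachable: {s6} — drop them.
Start with accepting vs non-accepting: {s3,s4,s10,s11,s13} | {s0,s1,s2,s5,s7,s8,s9,s12}.
On input 0, block {s3,s4,s10,s11,s13} splits into {s4,s10,s11} and {s3,s13}.
Refine {s4,s10,s11} on symbol 0: members go to different blocks, giving {s10,s11} and {s4}.
On input 0, block {s0,s1,s2,s5,s7,s8,s9,s12} splits into {s2,s5,s7,s8} and {s0,s12} and {s1,s9}.
Refine {s2,s5,s7,s8} on symbol 0: members go to different blocks, giving {s2,s5} and {s7,s8}.
The partition is now stable with 7 blocks: {s10,s11} | {s2,s5} | {s3,s13} | {s4} | {s0,s12} | {s1,s9} | {s7,s8}.

7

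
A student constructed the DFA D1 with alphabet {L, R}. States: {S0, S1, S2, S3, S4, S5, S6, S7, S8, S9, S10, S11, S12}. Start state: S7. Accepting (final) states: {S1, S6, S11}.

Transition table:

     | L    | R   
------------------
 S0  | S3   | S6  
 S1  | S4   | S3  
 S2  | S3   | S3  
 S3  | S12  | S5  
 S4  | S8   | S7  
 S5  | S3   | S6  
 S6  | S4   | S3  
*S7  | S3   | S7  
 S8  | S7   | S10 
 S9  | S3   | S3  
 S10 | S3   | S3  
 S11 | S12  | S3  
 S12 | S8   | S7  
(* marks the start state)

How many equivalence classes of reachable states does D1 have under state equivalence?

7

States {S0,S1,S2,S9,S11} cannot be reached from the start state, so discard them.
Start with accepting vs non-accepting: {S6} | {S3,S4,S5,S7,S8,S10,S12}.
Refine {S3,S4,S5,S7,S8,S10,S12} on symbol R: members go to different blocks, giving {S3,S4,S7,S8,S10,S12} and {S5}.
Refine {S3,S4,S7,S8,S10,S12} on symbol R: members go to different blocks, giving {S4,S7,S8,S10,S12} and {S3}.
Split {S4,S7,S8,S10,S12} by δ(·,L) → {S4,S8,S12} and {S7,S10}.
Split {S4,S8,S12} by δ(·,L) → {S4,S12} and {S8}.
Split {S7,S10} by δ(·,R) → {S7} and {S10}.
The partition is now stable with 7 blocks: {S6} | {S4,S12} | {S5} | {S3} | {S7} | {S8} | {S10}.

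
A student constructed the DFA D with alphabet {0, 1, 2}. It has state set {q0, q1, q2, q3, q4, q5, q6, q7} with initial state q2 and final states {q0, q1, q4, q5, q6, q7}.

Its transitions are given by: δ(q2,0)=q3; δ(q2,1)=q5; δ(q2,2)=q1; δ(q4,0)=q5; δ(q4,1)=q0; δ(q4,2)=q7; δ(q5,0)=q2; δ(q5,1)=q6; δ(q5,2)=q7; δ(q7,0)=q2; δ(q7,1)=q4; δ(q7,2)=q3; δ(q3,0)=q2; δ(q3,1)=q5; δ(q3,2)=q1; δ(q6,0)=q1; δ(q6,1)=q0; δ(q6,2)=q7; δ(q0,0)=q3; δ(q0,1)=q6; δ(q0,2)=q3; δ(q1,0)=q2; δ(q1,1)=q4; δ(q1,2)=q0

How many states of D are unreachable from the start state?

0

A breadth-first search from the start state visits every state.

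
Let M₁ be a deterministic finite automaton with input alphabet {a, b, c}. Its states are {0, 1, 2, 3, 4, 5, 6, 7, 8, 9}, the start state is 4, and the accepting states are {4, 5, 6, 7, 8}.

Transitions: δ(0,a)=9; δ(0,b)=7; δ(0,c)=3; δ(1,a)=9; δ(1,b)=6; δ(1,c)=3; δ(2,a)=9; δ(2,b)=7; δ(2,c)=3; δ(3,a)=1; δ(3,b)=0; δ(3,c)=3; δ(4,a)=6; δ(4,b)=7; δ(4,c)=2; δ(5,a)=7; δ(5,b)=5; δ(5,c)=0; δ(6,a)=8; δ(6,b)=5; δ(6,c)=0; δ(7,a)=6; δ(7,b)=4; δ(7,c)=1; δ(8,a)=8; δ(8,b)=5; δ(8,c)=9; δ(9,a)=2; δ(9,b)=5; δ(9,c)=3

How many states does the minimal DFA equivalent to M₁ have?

All states are reachable from the start state.
Initial partition by acceptance: {4,5,6,7,8} | {0,1,2,3,9}.
Refine {0,1,2,3,9} on symbol b: members go to different blocks, giving {0,1,2,9} and {3}.
No further refinement is possible. Final partition (3 blocks): {4,5,6,7,8} | {0,1,2,9} | {3}.

3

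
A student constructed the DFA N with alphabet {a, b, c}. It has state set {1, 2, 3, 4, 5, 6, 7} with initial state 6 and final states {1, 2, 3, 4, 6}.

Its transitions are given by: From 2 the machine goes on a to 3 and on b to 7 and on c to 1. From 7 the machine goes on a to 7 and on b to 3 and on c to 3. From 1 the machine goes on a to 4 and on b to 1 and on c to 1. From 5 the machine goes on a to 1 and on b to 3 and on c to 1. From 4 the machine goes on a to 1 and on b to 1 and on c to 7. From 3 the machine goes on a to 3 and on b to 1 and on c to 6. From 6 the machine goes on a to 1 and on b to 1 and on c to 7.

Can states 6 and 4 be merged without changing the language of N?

Yes

States {2,5} cannot be reached from the start state, so discard them.
Initial partition by acceptance: {1,3,4,6} | {7}.
Refine {1,3,4,6} on symbol c: members go to different blocks, giving {1,3} and {4,6}.
Refine {1,3} on symbol a: members go to different blocks, giving {1} and {3}.
The partition is now stable with 4 blocks: {1} | {7} | {4,6} | {3}.
6 and 4 lie in the same block of the stable partition, so they are equivalent — no string distinguishes them.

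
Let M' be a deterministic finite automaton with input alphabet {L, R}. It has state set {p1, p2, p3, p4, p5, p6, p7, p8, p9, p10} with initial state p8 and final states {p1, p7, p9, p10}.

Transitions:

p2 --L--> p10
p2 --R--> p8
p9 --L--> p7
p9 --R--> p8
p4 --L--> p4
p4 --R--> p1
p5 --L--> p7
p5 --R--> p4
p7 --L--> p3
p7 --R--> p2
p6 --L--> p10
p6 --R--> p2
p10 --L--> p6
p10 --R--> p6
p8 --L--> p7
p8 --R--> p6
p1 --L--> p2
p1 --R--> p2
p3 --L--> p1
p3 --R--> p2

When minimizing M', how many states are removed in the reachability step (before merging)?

Starting at p8 and following transitions, the reachable set is {p1, p2, p3, p6, p7, p8, p10}. That leaves p4, p5, p9 unreachable — 3 in total.

3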